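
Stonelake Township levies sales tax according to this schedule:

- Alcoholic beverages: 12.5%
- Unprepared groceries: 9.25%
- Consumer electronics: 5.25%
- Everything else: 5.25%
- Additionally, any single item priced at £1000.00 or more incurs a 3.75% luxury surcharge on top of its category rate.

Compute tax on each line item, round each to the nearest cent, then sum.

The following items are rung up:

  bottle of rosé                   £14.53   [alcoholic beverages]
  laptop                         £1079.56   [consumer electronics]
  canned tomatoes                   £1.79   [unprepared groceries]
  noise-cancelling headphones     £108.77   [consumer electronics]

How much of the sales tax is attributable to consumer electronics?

Laptop £1079.56: consumer electronics → 5.25% + 3.75% surcharge = 9% → £97.16
Noise-cancelling headphones £108.77: consumer electronics → 5.25% → £5.71
Tax on consumer electronics = £97.16 + £5.71 = £102.87

£102.87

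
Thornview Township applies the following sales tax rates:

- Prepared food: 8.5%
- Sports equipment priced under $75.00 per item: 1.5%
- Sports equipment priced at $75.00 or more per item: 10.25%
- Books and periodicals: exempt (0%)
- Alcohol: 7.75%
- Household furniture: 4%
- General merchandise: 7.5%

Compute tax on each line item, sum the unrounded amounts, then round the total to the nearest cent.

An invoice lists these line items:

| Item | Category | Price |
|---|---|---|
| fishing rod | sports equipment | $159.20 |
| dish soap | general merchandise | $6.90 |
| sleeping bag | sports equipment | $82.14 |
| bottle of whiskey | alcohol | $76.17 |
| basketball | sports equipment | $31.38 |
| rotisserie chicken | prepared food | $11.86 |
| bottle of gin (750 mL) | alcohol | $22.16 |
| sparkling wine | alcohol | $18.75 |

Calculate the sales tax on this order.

Fishing rod $159.20: sports equipment, $75.00 or more → 10.25% → $16.318
Dish soap $6.90: general merchandise → 7.5% → $0.5175
Sleeping bag $82.14: sports equipment, $75.00 or more → 10.25% → $8.41935
Bottle of whiskey $76.17: alcohol → 7.75% → $5.903175
Basketball $31.38: sports equipment, under $75.00 → 1.5% → $0.4707
Rotisserie chicken $11.86: prepared food → 8.5% → $1.0081
Bottle of gin (750 mL) $22.16: alcohol → 7.75% → $1.7174
Sparkling wine $18.75: alcohol → 7.75% → $1.453125
Unrounded tax sum = $35.80735 → $35.81

$35.81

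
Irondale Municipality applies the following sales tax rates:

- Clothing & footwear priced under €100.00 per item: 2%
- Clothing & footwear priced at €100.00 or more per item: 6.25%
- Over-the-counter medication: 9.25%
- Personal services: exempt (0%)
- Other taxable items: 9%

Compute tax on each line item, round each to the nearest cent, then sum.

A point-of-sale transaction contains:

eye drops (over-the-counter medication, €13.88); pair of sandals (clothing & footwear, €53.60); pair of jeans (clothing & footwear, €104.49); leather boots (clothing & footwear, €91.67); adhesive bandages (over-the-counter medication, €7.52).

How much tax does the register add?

€11.41

Eye drops €13.88: over-the-counter medication → 9.25% → €1.28
Pair of sandals €53.60: clothing & footwear, under €100.00 → 2% → €1.07
Pair of jeans €104.49: clothing & footwear, €100.00 or more → 6.25% → €6.53
Leather boots €91.67: clothing & footwear, under €100.00 → 2% → €1.83
Adhesive bandages €7.52: over-the-counter medication → 9.25% → €0.70
Total tax = €1.28 + €1.07 + €6.53 + €1.83 + €0.70 = €11.41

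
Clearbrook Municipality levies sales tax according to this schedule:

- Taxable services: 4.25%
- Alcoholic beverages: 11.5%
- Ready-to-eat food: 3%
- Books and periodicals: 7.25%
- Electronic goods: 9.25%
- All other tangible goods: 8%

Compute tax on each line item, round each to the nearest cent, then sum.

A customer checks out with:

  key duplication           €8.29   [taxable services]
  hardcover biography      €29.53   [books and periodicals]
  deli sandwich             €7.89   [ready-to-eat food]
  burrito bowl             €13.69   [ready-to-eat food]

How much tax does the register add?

€3.14

Key duplication €8.29: taxable services → 4.25% → €0.35
Hardcover biography €29.53: books and periodicals → 7.25% → €2.14
Deli sandwich €7.89: ready-to-eat food → 3% → €0.24
Burrito bowl €13.69: ready-to-eat food → 3% → €0.41
Total tax = €0.35 + €2.14 + €0.24 + €0.41 = €3.14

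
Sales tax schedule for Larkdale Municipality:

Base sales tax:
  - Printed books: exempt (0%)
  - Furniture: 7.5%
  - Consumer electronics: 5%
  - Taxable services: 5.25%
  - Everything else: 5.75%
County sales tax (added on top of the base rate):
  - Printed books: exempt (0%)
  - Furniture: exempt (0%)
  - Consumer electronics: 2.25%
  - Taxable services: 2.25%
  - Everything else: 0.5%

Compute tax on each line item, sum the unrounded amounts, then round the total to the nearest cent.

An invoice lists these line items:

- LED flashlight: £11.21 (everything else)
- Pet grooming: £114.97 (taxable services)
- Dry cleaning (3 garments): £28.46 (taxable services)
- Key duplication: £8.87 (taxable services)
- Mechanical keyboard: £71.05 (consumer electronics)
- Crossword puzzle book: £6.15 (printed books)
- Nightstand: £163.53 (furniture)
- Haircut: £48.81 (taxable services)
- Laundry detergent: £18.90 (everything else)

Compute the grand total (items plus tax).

LED flashlight £11.21: everything else → 5.75% + 0.5% county = 6.25% → £0.700625
Pet grooming £114.97: taxable services → 5.25% + 2.25% county = 7.5% → £8.62275
Dry cleaning (3 garments) £28.46: taxable services → 5.25% + 2.25% county = 7.5% → £2.1345
Key duplication £8.87: taxable services → 5.25% + 2.25% county = 7.5% → £0.66525
Mechanical keyboard £71.05: consumer electronics → 5% + 2.25% county = 7.25% → £5.151125
Crossword puzzle book £6.15: printed books → 0% + 0% county = 0% → £0.00
Nightstand £163.53: furniture → 7.5% + 0% county = 7.5% → £12.26475
Haircut £48.81: taxable services → 5.25% + 2.25% county = 7.5% → £3.66075
Laundry detergent £18.90: everything else → 5.75% + 0.5% county = 6.25% → £1.18125
Subtotal = £471.95; unrounded tax = £34.381 → £34.38; total due = £506.33

£506.33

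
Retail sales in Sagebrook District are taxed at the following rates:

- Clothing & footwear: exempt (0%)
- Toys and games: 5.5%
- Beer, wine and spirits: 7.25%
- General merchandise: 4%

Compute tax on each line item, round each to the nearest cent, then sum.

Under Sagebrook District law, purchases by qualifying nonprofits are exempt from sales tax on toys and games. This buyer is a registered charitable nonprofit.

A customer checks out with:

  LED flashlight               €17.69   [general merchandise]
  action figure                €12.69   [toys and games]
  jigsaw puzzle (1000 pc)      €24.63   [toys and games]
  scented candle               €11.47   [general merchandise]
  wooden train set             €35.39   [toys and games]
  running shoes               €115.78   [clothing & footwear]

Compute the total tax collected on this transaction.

LED flashlight €17.69: general merchandise → 4% → €0.71
Action figure €12.69: toys and games, buyer-exempt → 0% → €0.00
Jigsaw puzzle (1000 pc) €24.63: toys and games, buyer-exempt → 0% → €0.00
Scented candle €11.47: general merchandise → 4% → €0.46
Wooden train set €35.39: toys and games, buyer-exempt → 0% → €0.00
Running shoes €115.78: clothing & footwear → 0% → €0.00
Total tax = €0.71 + €0.46 = €1.17

€1.17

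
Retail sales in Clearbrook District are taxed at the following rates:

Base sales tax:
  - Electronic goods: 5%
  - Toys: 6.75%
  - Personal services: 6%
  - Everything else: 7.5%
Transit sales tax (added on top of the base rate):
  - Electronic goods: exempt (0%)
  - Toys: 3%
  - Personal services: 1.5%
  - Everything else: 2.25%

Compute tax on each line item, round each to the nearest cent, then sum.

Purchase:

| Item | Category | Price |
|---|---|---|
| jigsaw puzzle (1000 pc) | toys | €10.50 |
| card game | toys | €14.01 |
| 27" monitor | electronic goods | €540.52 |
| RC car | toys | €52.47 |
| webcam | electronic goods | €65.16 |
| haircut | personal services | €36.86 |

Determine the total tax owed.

Jigsaw puzzle (1000 pc) €10.50: toys → 6.75% + 3% transit = 9.75% → €1.02
Card game €14.01: toys → 6.75% + 3% transit = 9.75% → €1.37
27" monitor €540.52: electronic goods → 5% + 0% transit = 5% → €27.03
RC car €52.47: toys → 6.75% + 3% transit = 9.75% → €5.12
Webcam €65.16: electronic goods → 5% + 0% transit = 5% → €3.26
Haircut €36.86: personal services → 6% + 1.5% transit = 7.5% → €2.76
Total tax = €1.02 + €1.37 + €27.03 + €5.12 + €3.26 + €2.76 = €40.56

€40.56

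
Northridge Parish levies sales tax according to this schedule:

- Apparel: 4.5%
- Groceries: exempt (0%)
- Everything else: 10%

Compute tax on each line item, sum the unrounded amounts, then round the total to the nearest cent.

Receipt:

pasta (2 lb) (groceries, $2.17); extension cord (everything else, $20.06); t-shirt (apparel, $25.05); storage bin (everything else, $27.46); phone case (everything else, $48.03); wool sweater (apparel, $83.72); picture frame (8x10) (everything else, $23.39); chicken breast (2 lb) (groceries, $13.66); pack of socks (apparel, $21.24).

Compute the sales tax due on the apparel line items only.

$5.85

T-shirt $25.05: apparel → 4.5% → $1.12725
Wool sweater $83.72: apparel → 4.5% → $3.7674
Pack of socks $21.24: apparel → 4.5% → $0.9558
Tax on apparel: unrounded sum = $5.85045 → $5.85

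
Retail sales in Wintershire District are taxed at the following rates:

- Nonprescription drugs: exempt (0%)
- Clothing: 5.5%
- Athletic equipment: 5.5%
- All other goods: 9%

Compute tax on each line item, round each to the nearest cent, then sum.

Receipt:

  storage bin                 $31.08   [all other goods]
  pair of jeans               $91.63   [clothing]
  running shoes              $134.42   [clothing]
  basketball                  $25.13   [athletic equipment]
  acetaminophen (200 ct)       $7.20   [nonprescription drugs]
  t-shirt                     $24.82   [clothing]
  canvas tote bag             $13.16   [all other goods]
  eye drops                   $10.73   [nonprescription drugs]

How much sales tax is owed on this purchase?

$19.16

Storage bin $31.08: all other goods → 9% → $2.80
Pair of jeans $91.63: clothing → 5.5% → $5.04
Running shoes $134.42: clothing → 5.5% → $7.39
Basketball $25.13: athletic equipment → 5.5% → $1.38
Acetaminophen (200 ct) $7.20: nonprescription drugs → 0% → $0.00
T-shirt $24.82: clothing → 5.5% → $1.37
Canvas tote bag $13.16: all other goods → 9% → $1.18
Eye drops $10.73: nonprescription drugs → 0% → $0.00
Total tax = $2.80 + $5.04 + $7.39 + $1.38 + $1.37 + $1.18 = $19.16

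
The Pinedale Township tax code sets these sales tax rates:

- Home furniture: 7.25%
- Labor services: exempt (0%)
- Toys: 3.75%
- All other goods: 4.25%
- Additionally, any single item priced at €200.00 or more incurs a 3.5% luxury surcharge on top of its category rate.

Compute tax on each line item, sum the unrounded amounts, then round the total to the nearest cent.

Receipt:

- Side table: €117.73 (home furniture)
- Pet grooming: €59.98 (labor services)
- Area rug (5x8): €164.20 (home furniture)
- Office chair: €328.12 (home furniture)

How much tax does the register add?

€55.71

Side table €117.73: home furniture → 7.25% → €8.535425
Pet grooming €59.98: labor services → 0% → €0.00
Area rug (5x8) €164.20: home furniture → 7.25% → €11.9045
Office chair €328.12: home furniture → 7.25% + 3.5% surcharge = 10.75% → €35.2729
Unrounded tax sum = €55.712825 → €55.71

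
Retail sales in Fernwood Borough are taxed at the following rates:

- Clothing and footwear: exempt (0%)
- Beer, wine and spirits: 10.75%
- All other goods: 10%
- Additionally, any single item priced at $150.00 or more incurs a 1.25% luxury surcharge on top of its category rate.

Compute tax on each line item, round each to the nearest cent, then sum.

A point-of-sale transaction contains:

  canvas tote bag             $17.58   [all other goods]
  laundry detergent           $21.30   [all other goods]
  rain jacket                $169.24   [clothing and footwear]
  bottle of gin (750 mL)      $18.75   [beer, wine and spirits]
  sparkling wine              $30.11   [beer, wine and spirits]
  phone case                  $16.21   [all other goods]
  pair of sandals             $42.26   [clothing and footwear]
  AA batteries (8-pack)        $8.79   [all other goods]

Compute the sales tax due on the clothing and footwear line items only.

$2.12

Rain jacket $169.24: clothing and footwear → 0% + 1.25% surcharge = 1.25% → $2.12
Pair of sandals $42.26: clothing and footwear → 0% → $0.00
Tax on clothing and footwear = $2.12 + $0.00 = $2.12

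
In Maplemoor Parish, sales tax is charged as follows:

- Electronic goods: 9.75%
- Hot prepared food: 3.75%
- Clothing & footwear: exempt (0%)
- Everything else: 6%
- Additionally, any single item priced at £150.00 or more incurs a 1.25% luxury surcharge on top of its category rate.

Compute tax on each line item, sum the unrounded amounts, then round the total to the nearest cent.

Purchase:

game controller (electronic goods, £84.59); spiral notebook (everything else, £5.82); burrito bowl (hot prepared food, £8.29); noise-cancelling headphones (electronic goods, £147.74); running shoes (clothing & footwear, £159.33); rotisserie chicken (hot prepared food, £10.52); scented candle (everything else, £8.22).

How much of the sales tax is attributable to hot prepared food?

£0.71

Burrito bowl £8.29: hot prepared food → 3.75% → £0.310875
Rotisserie chicken £10.52: hot prepared food → 3.75% → £0.3945
Tax on hot prepared food: unrounded sum = £0.705375 → £0.71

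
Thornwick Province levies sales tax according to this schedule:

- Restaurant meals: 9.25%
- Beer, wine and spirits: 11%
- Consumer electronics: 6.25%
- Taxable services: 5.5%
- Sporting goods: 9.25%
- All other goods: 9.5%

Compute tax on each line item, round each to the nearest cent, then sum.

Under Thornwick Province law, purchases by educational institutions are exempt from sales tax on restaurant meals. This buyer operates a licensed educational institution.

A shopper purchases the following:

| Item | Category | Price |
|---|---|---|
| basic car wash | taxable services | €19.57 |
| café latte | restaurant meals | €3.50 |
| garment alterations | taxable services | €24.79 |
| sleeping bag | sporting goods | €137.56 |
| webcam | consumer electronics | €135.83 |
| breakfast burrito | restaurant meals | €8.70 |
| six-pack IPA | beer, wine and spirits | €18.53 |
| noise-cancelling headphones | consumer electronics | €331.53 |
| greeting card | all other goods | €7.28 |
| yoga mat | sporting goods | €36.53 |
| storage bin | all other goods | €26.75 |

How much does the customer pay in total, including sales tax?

€803.59

Basic car wash €19.57: taxable services → 5.5% → €1.08
Café latte €3.50: restaurant meals, buyer-exempt → 0% → €0.00
Garment alterations €24.79: taxable services → 5.5% → €1.36
Sleeping bag €137.56: sporting goods → 9.25% → €12.72
Webcam €135.83: consumer electronics → 6.25% → €8.49
Breakfast burrito €8.70: restaurant meals, buyer-exempt → 0% → €0.00
Six-pack IPA €18.53: beer, wine and spirits → 11% → €2.04
Noise-cancelling headphones €331.53: consumer electronics → 6.25% → €20.72
Greeting card €7.28: all other goods → 9.5% → €0.69
Yoga mat €36.53: sporting goods → 9.25% → €3.38
Storage bin €26.75: all other goods → 9.5% → €2.54
Subtotal = €750.57; tax = €53.02; total due = €803.59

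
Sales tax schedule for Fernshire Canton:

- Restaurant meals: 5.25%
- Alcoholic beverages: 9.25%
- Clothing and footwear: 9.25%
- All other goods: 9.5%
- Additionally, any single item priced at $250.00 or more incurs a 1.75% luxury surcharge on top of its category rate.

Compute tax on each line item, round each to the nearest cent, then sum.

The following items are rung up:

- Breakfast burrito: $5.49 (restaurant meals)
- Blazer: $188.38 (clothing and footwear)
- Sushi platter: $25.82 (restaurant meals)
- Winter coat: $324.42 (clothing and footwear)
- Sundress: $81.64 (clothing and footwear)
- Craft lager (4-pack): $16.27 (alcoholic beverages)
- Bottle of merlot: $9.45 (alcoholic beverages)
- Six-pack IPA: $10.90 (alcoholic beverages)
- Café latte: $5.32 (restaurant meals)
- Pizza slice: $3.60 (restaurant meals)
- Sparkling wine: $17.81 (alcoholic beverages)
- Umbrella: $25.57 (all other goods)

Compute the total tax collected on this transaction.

$70.25

Breakfast burrito $5.49: restaurant meals → 5.25% → $0.29
Blazer $188.38: clothing and footwear → 9.25% → $17.43
Sushi platter $25.82: restaurant meals → 5.25% → $1.36
Winter coat $324.42: clothing and footwear → 9.25% + 1.75% surcharge = 11% → $35.69
Sundress $81.64: clothing and footwear → 9.25% → $7.55
Craft lager (4-pack) $16.27: alcoholic beverages → 9.25% → $1.50
Bottle of merlot $9.45: alcoholic beverages → 9.25% → $0.87
Six-pack IPA $10.90: alcoholic beverages → 9.25% → $1.01
Café latte $5.32: restaurant meals → 5.25% → $0.28
Pizza slice $3.60: restaurant meals → 5.25% → $0.19
Sparkling wine $17.81: alcoholic beverages → 9.25% → $1.65
Umbrella $25.57: all other goods → 9.5% → $2.43
Total tax = $0.29 + $17.43 + $1.36 + $35.69 + $7.55 + $1.50 + $0.87 + $1.01 + $0.28 + $0.19 + $1.65 + $2.43 = $70.25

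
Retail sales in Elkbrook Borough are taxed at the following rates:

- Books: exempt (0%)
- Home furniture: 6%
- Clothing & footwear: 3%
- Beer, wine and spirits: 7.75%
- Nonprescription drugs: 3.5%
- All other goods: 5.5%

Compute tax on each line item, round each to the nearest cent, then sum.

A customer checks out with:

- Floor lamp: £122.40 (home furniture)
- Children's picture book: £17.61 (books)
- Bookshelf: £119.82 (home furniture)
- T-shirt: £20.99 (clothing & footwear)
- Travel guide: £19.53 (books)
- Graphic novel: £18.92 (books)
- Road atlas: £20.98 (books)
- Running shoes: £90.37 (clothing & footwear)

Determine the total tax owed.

£17.87

Floor lamp £122.40: home furniture → 6% → £7.34
Children's picture book £17.61: books → 0% → £0.00
Bookshelf £119.82: home furniture → 6% → £7.19
T-shirt £20.99: clothing & footwear → 3% → £0.63
Travel guide £19.53: books → 0% → £0.00
Graphic novel £18.92: books → 0% → £0.00
Road atlas £20.98: books → 0% → £0.00
Running shoes £90.37: clothing & footwear → 3% → £2.71
Total tax = £7.34 + £7.19 + £0.63 + £2.71 = £17.87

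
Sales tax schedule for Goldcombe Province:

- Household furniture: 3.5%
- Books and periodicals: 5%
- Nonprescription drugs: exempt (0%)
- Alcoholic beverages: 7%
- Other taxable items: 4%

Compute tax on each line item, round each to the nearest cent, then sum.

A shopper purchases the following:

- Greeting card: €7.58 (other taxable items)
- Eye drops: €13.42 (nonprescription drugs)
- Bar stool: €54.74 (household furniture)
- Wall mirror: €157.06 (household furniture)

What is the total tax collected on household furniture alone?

€7.42

Bar stool €54.74: household furniture → 3.5% → €1.92
Wall mirror €157.06: household furniture → 3.5% → €5.50
Tax on household furniture = €1.92 + €5.50 = €7.42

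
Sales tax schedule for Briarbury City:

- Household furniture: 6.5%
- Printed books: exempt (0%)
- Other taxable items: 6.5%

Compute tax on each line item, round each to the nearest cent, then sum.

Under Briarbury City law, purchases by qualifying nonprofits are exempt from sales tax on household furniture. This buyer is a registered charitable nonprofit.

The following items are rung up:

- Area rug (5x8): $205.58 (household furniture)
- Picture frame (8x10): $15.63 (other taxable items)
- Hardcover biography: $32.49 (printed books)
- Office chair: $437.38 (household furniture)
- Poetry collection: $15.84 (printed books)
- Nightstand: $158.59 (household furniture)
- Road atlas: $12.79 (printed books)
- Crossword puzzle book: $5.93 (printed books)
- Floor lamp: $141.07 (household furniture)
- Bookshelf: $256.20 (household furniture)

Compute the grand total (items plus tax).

$1282.52

Area rug (5x8) $205.58: household furniture, buyer-exempt → 0% → $0.00
Picture frame (8x10) $15.63: other taxable items → 6.5% → $1.02
Hardcover biography $32.49: printed books → 0% → $0.00
Office chair $437.38: household furniture, buyer-exempt → 0% → $0.00
Poetry collection $15.84: printed books → 0% → $0.00
Nightstand $158.59: household furniture, buyer-exempt → 0% → $0.00
Road atlas $12.79: printed books → 0% → $0.00
Crossword puzzle book $5.93: printed books → 0% → $0.00
Floor lamp $141.07: household furniture, buyer-exempt → 0% → $0.00
Bookshelf $256.20: household furniture, buyer-exempt → 0% → $0.00
Subtotal = $1281.50; tax = $1.02; total due = $1282.52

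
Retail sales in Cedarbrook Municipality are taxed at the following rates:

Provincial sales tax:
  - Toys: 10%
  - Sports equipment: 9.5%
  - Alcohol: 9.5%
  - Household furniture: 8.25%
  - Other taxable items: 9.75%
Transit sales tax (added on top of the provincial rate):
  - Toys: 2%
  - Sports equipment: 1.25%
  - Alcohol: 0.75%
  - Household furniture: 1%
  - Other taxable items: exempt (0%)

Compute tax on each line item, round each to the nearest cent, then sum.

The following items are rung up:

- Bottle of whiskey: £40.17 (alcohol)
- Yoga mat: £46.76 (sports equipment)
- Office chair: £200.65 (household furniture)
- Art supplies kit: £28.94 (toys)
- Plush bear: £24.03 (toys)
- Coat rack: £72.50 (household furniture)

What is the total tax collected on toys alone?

£6.35

Art supplies kit £28.94: toys → 10% + 2% transit = 12% → £3.47
Plush bear £24.03: toys → 10% + 2% transit = 12% → £2.88
Tax on toys = £3.47 + £2.88 = £6.35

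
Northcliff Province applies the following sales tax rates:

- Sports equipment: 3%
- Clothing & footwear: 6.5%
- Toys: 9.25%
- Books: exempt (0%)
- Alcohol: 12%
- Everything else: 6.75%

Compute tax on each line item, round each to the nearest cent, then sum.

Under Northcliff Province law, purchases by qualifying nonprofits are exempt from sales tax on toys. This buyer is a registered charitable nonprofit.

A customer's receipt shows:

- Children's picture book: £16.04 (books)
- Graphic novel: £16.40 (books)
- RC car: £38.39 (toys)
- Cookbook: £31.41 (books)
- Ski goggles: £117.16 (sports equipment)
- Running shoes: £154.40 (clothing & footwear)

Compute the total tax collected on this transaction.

Children's picture book £16.04: books → 0% → £0.00
Graphic novel £16.40: books → 0% → £0.00
RC car £38.39: toys, buyer-exempt → 0% → £0.00
Cookbook £31.41: books → 0% → £0.00
Ski goggles £117.16: sports equipment → 3% → £3.51
Running shoes £154.40: clothing & footwear → 6.5% → £10.04
Total tax = £3.51 + £10.04 = £13.55

£13.55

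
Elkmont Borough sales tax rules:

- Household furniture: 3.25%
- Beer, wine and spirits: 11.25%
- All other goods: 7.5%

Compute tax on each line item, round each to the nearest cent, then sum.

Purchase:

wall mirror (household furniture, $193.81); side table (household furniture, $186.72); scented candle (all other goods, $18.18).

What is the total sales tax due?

$13.73

Wall mirror $193.81: household furniture → 3.25% → $6.30
Side table $186.72: household furniture → 3.25% → $6.07
Scented candle $18.18: all other goods → 7.5% → $1.36
Total tax = $6.30 + $6.07 + $1.36 = $13.73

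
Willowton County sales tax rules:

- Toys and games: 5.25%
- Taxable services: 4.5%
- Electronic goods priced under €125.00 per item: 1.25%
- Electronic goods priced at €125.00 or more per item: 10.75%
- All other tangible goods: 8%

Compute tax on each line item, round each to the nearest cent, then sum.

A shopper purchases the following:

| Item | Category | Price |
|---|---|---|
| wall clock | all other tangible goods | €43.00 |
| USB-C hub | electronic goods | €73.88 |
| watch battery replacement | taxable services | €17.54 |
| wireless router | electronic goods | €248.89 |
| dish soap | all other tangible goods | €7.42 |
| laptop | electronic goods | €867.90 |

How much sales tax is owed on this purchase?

€125.80

Wall clock €43.00: all other tangible goods → 8% → €3.44
USB-C hub €73.88: electronic goods, under €125.00 → 1.25% → €0.92
Watch battery replacement €17.54: taxable services → 4.5% → €0.79
Wireless router €248.89: electronic goods, €125.00 or more → 10.75% → €26.76
Dish soap €7.42: all other tangible goods → 8% → €0.59
Laptop €867.90: electronic goods, €125.00 or more → 10.75% → €93.30
Total tax = €3.44 + €0.92 + €0.79 + €26.76 + €0.59 + €93.30 = €125.80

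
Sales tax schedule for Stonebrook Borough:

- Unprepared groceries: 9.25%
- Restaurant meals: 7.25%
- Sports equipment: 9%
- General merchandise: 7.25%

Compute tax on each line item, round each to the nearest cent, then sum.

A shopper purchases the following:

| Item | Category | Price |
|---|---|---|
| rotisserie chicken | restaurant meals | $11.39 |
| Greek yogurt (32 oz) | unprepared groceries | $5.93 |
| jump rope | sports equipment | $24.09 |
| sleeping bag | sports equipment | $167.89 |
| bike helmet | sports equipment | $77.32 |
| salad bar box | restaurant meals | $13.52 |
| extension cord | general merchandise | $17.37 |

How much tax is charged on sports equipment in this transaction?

Jump rope $24.09: sports equipment → 9% → $2.17
Sleeping bag $167.89: sports equipment → 9% → $15.11
Bike helmet $77.32: sports equipment → 9% → $6.96
Tax on sports equipment = $2.17 + $15.11 + $6.96 = $24.24

$24.24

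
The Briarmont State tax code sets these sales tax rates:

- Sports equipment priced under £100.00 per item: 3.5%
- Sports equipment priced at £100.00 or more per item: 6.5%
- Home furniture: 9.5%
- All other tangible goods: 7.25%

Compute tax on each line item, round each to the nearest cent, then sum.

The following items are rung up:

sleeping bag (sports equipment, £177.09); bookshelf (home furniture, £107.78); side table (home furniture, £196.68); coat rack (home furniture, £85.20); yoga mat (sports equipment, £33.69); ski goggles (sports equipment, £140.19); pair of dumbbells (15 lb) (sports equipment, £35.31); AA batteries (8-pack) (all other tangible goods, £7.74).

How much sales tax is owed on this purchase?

£60.61

Sleeping bag £177.09: sports equipment, £100.00 or more → 6.5% → £11.51
Bookshelf £107.78: home furniture → 9.5% → £10.24
Side table £196.68: home furniture → 9.5% → £18.68
Coat rack £85.20: home furniture → 9.5% → £8.09
Yoga mat £33.69: sports equipment, under £100.00 → 3.5% → £1.18
Ski goggles £140.19: sports equipment, £100.00 or more → 6.5% → £9.11
Pair of dumbbells (15 lb) £35.31: sports equipment, under £100.00 → 3.5% → £1.24
AA batteries (8-pack) £7.74: all other tangible goods → 7.25% → £0.56
Total tax = £11.51 + £10.24 + £18.68 + £8.09 + £1.18 + £9.11 + £1.24 + £0.56 = £60.61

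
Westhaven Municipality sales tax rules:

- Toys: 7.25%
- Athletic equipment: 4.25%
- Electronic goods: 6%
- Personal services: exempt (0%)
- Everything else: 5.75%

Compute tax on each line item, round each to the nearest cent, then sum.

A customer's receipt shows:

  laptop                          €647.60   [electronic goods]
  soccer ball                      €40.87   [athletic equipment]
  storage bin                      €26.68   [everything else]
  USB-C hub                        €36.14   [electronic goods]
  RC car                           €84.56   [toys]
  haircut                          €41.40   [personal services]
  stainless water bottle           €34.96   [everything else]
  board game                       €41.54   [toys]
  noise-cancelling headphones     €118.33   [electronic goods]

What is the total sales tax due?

Laptop €647.60: electronic goods → 6% → €38.86
Soccer ball €40.87: athletic equipment → 4.25% → €1.74
Storage bin €26.68: everything else → 5.75% → €1.53
USB-C hub €36.14: electronic goods → 6% → €2.17
RC car €84.56: toys → 7.25% → €6.13
Haircut €41.40: personal services → 0% → €0.00
Stainless water bottle €34.96: everything else → 5.75% → €2.01
Board game €41.54: toys → 7.25% → €3.01
Noise-cancelling headphones €118.33: electronic goods → 6% → €7.10
Total tax = €38.86 + €1.74 + €1.53 + €2.17 + €6.13 + €2.01 + €3.01 + €7.10 = €62.55

€62.55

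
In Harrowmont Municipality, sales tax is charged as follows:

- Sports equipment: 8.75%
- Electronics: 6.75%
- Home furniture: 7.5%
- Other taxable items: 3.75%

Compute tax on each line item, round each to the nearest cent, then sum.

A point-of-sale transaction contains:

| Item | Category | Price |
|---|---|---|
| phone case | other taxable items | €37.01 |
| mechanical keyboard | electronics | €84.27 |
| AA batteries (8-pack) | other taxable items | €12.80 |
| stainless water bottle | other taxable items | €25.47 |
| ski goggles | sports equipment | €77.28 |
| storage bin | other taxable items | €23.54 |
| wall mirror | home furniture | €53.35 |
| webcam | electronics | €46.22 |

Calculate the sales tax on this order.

€23.28

Phone case €37.01: other taxable items → 3.75% → €1.39
Mechanical keyboard €84.27: electronics → 6.75% → €5.69
AA batteries (8-pack) €12.80: other taxable items → 3.75% → €0.48
Stainless water bottle €25.47: other taxable items → 3.75% → €0.96
Ski goggles €77.28: sports equipment → 8.75% → €6.76
Storage bin €23.54: other taxable items → 3.75% → €0.88
Wall mirror €53.35: home furniture → 7.5% → €4.00
Webcam €46.22: electronics → 6.75% → €3.12
Total tax = €1.39 + €5.69 + €0.48 + €0.96 + €6.76 + €0.88 + €4.00 + €3.12 = €23.28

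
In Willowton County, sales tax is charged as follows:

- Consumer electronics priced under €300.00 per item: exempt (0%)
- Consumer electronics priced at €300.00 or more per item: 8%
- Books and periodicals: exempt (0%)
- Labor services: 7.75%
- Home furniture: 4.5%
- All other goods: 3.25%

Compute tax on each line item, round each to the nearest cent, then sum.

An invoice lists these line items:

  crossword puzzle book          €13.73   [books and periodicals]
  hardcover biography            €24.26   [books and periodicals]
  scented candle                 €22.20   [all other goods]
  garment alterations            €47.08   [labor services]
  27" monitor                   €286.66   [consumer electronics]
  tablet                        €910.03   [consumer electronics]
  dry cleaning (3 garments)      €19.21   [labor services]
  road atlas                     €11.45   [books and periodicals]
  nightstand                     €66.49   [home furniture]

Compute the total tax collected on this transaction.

Crossword puzzle book €13.73: books and periodicals → 0% → €0.00
Hardcover biography €24.26: books and periodicals → 0% → €0.00
Scented candle €22.20: all other goods → 3.25% → €0.72
Garment alterations €47.08: labor services → 7.75% → €3.65
27" monitor €286.66: consumer electronics, under €300.00 → 0% → €0.00
Tablet €910.03: consumer electronics, €300.00 or more → 8% → €72.80
Dry cleaning (3 garments) €19.21: labor services → 7.75% → €1.49
Road atlas €11.45: books and periodicals → 0% → €0.00
Nightstand €66.49: home furniture → 4.5% → €2.99
Total tax = €0.72 + €3.65 + €72.80 + €1.49 + €2.99 = €81.65

€81.65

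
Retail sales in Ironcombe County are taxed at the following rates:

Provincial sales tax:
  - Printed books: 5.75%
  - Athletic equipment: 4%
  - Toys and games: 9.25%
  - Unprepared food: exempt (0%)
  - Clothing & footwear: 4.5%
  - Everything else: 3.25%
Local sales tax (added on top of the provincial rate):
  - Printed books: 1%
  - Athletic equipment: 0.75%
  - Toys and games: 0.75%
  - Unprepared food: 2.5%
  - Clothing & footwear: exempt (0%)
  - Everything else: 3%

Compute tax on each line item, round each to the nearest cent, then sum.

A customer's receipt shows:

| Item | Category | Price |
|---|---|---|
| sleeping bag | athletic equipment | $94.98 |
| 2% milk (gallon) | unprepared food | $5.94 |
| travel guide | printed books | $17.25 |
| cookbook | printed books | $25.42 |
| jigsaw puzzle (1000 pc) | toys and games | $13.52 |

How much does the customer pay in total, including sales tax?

$166.00

Sleeping bag $94.98: athletic equipment → 4% + 0.75% local = 4.75% → $4.51
2% milk (gallon) $5.94: unprepared food → 0% + 2.5% local = 2.5% → $0.15
Travel guide $17.25: printed books → 5.75% + 1% local = 6.75% → $1.16
Cookbook $25.42: printed books → 5.75% + 1% local = 6.75% → $1.72
Jigsaw puzzle (1000 pc) $13.52: toys and games → 9.25% + 0.75% local = 10% → $1.35
Subtotal = $157.11; tax = $8.89; total due = $166.00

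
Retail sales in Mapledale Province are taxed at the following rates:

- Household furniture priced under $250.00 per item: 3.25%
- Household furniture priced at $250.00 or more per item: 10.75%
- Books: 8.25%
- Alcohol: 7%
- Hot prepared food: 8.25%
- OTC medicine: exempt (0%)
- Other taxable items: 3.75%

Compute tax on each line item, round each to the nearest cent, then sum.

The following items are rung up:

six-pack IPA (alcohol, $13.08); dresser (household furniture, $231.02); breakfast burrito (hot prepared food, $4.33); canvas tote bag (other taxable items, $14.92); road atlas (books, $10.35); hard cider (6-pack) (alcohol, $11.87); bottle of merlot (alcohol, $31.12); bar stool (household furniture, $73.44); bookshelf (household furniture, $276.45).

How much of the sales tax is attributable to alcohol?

$3.93

Six-pack IPA $13.08: alcohol → 7% → $0.92
Hard cider (6-pack) $11.87: alcohol → 7% → $0.83
Bottle of merlot $31.12: alcohol → 7% → $2.18
Tax on alcohol = $0.92 + $0.83 + $2.18 = $3.93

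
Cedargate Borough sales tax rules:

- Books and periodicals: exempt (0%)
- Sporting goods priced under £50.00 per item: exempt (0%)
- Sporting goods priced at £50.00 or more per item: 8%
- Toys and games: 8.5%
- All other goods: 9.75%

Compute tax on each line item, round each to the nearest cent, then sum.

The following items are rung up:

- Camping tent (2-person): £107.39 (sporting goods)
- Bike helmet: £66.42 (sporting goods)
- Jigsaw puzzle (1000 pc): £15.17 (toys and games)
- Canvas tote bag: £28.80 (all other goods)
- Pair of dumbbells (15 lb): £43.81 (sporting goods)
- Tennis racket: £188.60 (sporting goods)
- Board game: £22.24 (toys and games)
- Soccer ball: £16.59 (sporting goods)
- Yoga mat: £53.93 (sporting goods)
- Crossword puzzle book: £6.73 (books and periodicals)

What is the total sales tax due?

Camping tent (2-person) £107.39: sporting goods, £50.00 or more → 8% → £8.59
Bike helmet £66.42: sporting goods, £50.00 or more → 8% → £5.31
Jigsaw puzzle (1000 pc) £15.17: toys and games → 8.5% → £1.29
Canvas tote bag £28.80: all other goods → 9.75% → £2.81
Pair of dumbbells (15 lb) £43.81: sporting goods, under £50.00 → 0% → £0.00
Tennis racket £188.60: sporting goods, £50.00 or more → 8% → £15.09
Board game £22.24: toys and games → 8.5% → £1.89
Soccer ball £16.59: sporting goods, under £50.00 → 0% → £0.00
Yoga mat £53.93: sporting goods, £50.00 or more → 8% → £4.31
Crossword puzzle book £6.73: books and periodicals → 0% → £0.00
Total tax = £8.59 + £5.31 + £1.29 + £2.81 + £15.09 + £1.89 + £4.31 = £39.29

£39.29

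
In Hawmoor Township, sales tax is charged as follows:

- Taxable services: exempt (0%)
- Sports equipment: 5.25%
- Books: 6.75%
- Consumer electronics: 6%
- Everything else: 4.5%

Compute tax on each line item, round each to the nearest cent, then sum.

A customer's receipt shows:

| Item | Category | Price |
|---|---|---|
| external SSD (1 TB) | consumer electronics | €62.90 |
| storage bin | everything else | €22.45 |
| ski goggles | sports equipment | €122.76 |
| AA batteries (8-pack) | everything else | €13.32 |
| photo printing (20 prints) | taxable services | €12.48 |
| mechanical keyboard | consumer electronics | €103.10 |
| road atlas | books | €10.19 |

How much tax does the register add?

€18.70

External SSD (1 TB) €62.90: consumer electronics → 6% → €3.77
Storage bin €22.45: everything else → 4.5% → €1.01
Ski goggles €122.76: sports equipment → 5.25% → €6.44
AA batteries (8-pack) €13.32: everything else → 4.5% → €0.60
Photo printing (20 prints) €12.48: taxable services → 0% → €0.00
Mechanical keyboard €103.10: consumer electronics → 6% → €6.19
Road atlas €10.19: books → 6.75% → €0.69
Total tax = €3.77 + €1.01 + €6.44 + €0.60 + €6.19 + €0.69 = €18.70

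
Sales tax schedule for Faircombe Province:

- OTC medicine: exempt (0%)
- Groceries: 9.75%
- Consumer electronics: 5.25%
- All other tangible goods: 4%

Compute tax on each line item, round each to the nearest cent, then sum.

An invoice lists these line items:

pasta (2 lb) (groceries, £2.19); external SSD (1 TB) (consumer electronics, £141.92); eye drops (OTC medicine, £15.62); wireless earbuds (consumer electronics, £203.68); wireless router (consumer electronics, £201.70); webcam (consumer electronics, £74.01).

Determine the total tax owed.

£32.83

Pasta (2 lb) £2.19: groceries → 9.75% → £0.21
External SSD (1 TB) £141.92: consumer electronics → 5.25% → £7.45
Eye drops £15.62: OTC medicine → 0% → £0.00
Wireless earbuds £203.68: consumer electronics → 5.25% → £10.69
Wireless router £201.70: consumer electronics → 5.25% → £10.59
Webcam £74.01: consumer electronics → 5.25% → £3.89
Total tax = £0.21 + £7.45 + £10.69 + £10.59 + £3.89 = £32.83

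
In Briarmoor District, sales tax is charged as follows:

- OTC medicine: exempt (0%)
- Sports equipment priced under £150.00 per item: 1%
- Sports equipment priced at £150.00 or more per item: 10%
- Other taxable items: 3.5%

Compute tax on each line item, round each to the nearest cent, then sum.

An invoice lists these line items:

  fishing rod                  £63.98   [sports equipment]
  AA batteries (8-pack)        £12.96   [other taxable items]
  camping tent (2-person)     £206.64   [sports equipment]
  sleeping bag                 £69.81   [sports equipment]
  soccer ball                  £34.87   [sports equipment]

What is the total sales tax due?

Fishing rod £63.98: sports equipment, under £150.00 → 1% → £0.64
AA batteries (8-pack) £12.96: other taxable items → 3.5% → £0.45
Camping tent (2-person) £206.64: sports equipment, £150.00 or more → 10% → £20.66
Sleeping bag £69.81: sports equipment, under £150.00 → 1% → £0.70
Soccer ball £34.87: sports equipment, under £150.00 → 1% → £0.35
Total tax = £0.64 + £0.45 + £20.66 + £0.70 + £0.35 = £22.80

£22.80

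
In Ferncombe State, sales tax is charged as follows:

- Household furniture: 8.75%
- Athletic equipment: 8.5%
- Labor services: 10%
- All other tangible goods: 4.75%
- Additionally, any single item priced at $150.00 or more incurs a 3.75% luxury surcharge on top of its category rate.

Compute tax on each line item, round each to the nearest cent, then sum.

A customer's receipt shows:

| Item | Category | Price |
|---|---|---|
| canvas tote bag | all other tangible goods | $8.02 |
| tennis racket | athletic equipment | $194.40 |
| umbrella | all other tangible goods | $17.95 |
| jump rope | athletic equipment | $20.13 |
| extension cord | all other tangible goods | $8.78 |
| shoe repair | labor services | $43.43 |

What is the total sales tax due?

$31.51

Canvas tote bag $8.02: all other tangible goods → 4.75% → $0.38
Tennis racket $194.40: athletic equipment → 8.5% + 3.75% surcharge = 12.25% → $23.81
Umbrella $17.95: all other tangible goods → 4.75% → $0.85
Jump rope $20.13: athletic equipment → 8.5% → $1.71
Extension cord $8.78: all other tangible goods → 4.75% → $0.42
Shoe repair $43.43: labor services → 10% → $4.34
Total tax = $0.38 + $23.81 + $0.85 + $1.71 + $0.42 + $4.34 = $31.51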